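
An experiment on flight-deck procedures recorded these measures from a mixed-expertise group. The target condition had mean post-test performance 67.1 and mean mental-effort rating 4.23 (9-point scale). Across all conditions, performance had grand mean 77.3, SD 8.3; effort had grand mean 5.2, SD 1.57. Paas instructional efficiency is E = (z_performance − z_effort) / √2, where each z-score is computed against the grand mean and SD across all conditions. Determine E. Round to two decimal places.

z_performance = (67.1 − 77.3) / 8.3 = -10.2000 / 8.3 = -1.2289.
z_effort = (4.23 − 5.2) / 1.57 = -0.9700 / 1.57 = -0.6178.
z_P − z_E = -1.2289 − (-0.6178) = -0.6111.
E = -0.6111 / √2 = -0.6111 / 1.41421 = -0.4321 ≈ -0.43.

-0.43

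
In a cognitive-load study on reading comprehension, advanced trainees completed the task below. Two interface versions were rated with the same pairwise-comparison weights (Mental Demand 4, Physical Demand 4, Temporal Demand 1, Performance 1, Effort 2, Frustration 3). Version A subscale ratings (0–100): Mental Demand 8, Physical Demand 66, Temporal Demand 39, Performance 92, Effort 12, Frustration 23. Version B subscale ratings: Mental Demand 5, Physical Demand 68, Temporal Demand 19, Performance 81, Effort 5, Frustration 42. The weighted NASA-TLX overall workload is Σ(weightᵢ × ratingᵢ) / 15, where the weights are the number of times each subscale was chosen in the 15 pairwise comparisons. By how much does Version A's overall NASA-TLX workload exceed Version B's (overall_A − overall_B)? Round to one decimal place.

-0.5

Version A weighted sum = 4·8 + 4·66 + 1·39 + 1·92 + 2·12 + 3·23 = 32 + 264 + 39 + 92 + 24 + 69 = 520; overall_A = 520/15 = 34.6667.
Version B weighted sum = 4·5 + 4·68 + 1·19 + 1·81 + 2·5 + 3·42 = 20 + 272 + 19 + 81 + 10 + 126 = 528; overall_B = 528/15 = 35.2000.
Difference = 34.6667 − 35.2000 = -0.5333 ≈ -0.5.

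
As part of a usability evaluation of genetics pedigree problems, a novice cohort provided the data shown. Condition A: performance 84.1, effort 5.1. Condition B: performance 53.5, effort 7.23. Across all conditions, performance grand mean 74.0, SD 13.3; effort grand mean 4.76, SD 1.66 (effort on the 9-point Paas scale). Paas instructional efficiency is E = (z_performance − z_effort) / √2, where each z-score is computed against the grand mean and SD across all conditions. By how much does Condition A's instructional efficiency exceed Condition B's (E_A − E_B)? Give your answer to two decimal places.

2.53

Condition A: z_P = (84.1 − 74.0)/13.3 = 0.7594; z_E = (5.1 − 4.76)/1.66 = 0.2048; E_A = (0.7594 − 0.2048)/√2 = 0.3922.
Condition B: z_P = (53.5 − 74.0)/13.3 = -1.5414; z_E = (7.23 − 4.76)/1.66 = 1.4880; E_B = (-1.5414 − 1.4880)/√2 = -2.1421.
E_A − E_B = 0.3922 − (-2.1421) = 2.5343 ≈ 2.53.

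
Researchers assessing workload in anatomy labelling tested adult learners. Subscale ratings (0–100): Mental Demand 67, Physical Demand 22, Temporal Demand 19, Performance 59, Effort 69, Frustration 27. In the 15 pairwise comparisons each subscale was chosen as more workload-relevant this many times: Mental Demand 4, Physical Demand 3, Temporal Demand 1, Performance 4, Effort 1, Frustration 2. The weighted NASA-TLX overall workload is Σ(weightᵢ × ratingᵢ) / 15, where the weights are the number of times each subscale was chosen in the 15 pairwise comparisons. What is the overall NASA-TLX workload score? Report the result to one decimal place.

47.5

The tallies are the weights (they sum to 15).
Weighted sum = 4·67 + 3·22 + 1·19 + 4·59 + 1·69 + 2·27
            = 268 + 66 + 19 + 236 + 69 + 54 = 712.
Overall workload = 712 / 15 = 47.4667 ≈ 47.5.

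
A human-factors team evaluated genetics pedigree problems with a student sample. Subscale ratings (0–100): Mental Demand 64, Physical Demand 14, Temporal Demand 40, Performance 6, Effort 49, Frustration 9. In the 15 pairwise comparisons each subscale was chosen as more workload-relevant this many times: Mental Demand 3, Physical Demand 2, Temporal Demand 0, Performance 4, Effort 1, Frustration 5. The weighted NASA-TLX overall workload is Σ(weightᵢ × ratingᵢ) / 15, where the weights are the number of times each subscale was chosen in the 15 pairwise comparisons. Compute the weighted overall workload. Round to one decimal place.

22.5

The tallies are the weights (they sum to 15).
Weighted sum = 3·64 + 2·14 + 0·40 + 4·6 + 1·49 + 5·9
            = 192 + 28 + 0 + 24 + 49 + 45 = 338.
Overall workload = 338 / 15 = 22.5333 ≈ 22.5.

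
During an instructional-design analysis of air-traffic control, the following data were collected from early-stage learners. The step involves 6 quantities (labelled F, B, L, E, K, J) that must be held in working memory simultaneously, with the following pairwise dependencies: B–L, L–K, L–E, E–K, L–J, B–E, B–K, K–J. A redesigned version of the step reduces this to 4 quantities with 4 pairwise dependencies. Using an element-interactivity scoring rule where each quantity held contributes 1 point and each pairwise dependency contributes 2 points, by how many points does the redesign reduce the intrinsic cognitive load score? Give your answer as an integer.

10

Original: 6 × 1 + 8 × 2 = 6 + 16 = 22.
Redesigned: 4 × 1 + 4 × 2 = 4 + 8 = 12.
Reduction = 22 − 12 = 10.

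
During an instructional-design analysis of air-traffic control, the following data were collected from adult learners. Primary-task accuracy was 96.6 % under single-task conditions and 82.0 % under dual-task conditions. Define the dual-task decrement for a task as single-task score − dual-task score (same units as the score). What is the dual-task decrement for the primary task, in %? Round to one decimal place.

14.6

Decrement = 96.6 − 82.0 = 14.6000 % ≈ 14.6 %.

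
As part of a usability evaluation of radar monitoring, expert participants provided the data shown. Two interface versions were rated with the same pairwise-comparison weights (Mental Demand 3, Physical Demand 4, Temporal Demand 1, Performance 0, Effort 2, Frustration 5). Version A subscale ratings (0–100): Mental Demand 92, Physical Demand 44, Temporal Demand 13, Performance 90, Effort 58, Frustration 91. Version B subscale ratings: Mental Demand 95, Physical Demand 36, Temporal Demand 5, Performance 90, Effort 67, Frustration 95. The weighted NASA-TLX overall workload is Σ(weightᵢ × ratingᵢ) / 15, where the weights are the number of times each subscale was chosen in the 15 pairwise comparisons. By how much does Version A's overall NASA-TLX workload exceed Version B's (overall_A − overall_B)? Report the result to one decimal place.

-0.5

Version A weighted sum = 3·92 + 4·44 + 1·13 + 0·90 + 2·58 + 5·91 = 276 + 176 + 13 + 0 + 116 + 455 = 1036; overall_A = 1036/15 = 69.0667.
Version B weighted sum = 3·95 + 4·36 + 1·5 + 0·90 + 2·67 + 5·95 = 285 + 144 + 5 + 0 + 134 + 475 = 1043; overall_B = 1043/15 = 69.5333.
Difference = 69.0667 − 69.5333 = -0.4666 ≈ -0.5.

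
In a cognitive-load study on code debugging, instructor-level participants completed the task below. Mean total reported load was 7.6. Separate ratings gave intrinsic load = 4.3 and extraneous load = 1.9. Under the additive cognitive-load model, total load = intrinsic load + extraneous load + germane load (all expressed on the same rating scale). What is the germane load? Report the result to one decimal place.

1.4

germane load = total − intrinsic − extraneous
             = 7.6 − 4.3 − 1.9 = 1.4.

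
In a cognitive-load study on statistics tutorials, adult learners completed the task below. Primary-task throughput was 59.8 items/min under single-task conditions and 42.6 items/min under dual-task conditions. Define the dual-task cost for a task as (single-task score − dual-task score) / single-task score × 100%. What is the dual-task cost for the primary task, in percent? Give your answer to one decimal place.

28.8

Cost = (59.8 − 42.6) / 59.8 × 100%
     = 17.2000 / 59.8 × 100% = 28.7625%.
≈ 28.8%.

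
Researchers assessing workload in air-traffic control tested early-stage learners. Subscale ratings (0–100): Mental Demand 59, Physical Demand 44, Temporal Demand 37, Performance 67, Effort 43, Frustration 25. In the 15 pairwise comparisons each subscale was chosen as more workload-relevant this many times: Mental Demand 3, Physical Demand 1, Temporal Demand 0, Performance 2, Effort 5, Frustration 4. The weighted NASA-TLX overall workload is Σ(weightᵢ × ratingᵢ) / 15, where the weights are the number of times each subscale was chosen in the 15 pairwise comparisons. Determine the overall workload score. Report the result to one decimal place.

The tallies are the weights (they sum to 15).
Weighted sum = 3·59 + 1·44 + 0·37 + 2·67 + 5·43 + 4·25
            = 177 + 44 + 0 + 134 + 215 + 100 = 670.
Overall workload = 670 / 15 = 44.6667 ≈ 44.7.

44.7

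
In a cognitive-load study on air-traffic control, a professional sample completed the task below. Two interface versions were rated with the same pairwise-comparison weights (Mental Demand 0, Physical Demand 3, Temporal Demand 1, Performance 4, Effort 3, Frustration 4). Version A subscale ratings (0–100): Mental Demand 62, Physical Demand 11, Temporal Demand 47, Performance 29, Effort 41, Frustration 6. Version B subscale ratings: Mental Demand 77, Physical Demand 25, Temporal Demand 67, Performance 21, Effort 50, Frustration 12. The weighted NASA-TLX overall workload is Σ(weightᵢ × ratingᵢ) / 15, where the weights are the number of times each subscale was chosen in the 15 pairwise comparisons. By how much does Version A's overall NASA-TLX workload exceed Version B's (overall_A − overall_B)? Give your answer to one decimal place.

-5.4

Version A weighted sum = 0·62 + 3·11 + 1·47 + 4·29 + 3·41 + 4·6 = 0 + 33 + 47 + 116 + 123 + 24 = 343; overall_A = 343/15 = 22.8667.
Version B weighted sum = 0·77 + 3·25 + 1·67 + 4·21 + 3·50 + 4·12 = 0 + 75 + 67 + 84 + 150 + 48 = 424; overall_B = 424/15 = 28.2667.
Difference = 22.8667 − 28.2667 = -5.4000 ≈ -5.4.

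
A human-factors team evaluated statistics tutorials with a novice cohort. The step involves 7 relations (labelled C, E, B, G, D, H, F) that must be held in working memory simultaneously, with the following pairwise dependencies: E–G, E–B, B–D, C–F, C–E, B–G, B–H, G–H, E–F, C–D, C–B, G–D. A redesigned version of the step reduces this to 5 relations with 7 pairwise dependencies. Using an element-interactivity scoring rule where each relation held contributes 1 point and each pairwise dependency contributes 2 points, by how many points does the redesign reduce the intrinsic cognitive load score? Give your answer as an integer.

12

Original: 7 × 1 + 12 × 2 = 7 + 24 = 31.
Redesigned: 5 × 1 + 7 × 2 = 5 + 14 = 19.
Reduction = 31 − 19 = 12.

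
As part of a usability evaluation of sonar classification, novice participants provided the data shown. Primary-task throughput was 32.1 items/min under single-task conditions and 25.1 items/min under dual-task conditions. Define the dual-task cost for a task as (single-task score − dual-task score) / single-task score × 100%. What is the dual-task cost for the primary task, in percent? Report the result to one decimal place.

Cost = (32.1 − 25.1) / 32.1 × 100%
     = 7.0000 / 32.1 × 100% = 21.8069%.
≈ 21.8%.

21.8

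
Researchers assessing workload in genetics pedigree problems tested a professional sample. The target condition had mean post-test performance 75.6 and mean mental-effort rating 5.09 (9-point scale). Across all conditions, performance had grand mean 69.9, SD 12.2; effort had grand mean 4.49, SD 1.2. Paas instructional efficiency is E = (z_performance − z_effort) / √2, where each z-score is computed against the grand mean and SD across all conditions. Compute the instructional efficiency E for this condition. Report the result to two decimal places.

z_performance = (75.6 − 69.9) / 12.2 = 5.7000 / 12.2 = 0.4672.
z_effort = (5.09 − 4.49) / 1.2 = 0.6000 / 1.2 = 0.5000.
z_P − z_E = 0.4672 − 0.5000 = -0.0328.
E = -0.0328 / √2 = -0.0328 / 1.41421 = -0.0232 ≈ -0.02.

-0.02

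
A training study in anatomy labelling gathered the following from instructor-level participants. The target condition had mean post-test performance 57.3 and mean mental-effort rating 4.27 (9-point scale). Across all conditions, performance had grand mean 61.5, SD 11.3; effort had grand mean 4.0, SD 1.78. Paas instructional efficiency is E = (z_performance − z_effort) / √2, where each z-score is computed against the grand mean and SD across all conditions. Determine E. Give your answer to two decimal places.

z_performance = (57.3 − 61.5) / 11.3 = -4.2000 / 11.3 = -0.3717.
z_effort = (4.27 − 4.0) / 1.78 = 0.2700 / 1.78 = 0.1517.
z_P − z_E = -0.3717 − 0.1517 = -0.5234.
E = -0.5234 / √2 = -0.5234 / 1.41421 = -0.3701 ≈ -0.37.

-0.37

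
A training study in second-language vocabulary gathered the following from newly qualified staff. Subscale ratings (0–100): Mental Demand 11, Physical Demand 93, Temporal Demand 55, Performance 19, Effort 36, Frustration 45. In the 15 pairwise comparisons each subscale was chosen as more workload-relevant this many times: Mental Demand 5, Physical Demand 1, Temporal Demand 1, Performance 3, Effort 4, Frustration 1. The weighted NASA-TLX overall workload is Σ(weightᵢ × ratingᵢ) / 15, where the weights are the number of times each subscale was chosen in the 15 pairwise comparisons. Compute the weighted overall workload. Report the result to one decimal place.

29.9

The tallies are the weights (they sum to 15).
Weighted sum = 5·11 + 1·93 + 1·55 + 3·19 + 4·36 + 1·45
            = 55 + 93 + 55 + 57 + 144 + 45 = 449.
Overall workload = 449 / 15 = 29.9333 ≈ 29.9.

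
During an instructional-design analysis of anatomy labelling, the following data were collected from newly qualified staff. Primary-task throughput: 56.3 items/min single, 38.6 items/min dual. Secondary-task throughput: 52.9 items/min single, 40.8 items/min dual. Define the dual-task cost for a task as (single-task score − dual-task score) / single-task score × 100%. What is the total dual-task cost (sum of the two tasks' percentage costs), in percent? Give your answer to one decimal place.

Primary cost = (56.3 − 38.6) / 56.3 × 100% = 31.4387%.
Secondary cost = (52.9 − 40.8) / 52.9 × 100% = 22.8733%.
Total = 31.4387% + 22.8733% = 54.3120% ≈ 54.3%.

54.3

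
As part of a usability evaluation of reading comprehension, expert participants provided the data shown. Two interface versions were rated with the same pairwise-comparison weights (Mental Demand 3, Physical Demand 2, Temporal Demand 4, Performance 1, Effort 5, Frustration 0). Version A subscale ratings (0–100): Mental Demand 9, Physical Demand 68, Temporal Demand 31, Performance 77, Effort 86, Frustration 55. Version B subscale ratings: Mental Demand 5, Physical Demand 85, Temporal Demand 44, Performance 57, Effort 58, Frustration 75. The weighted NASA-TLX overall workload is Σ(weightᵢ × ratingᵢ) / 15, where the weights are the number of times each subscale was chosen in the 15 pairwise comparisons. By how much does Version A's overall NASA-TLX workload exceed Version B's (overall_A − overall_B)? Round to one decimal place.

5.7

Version A weighted sum = 3·9 + 2·68 + 4·31 + 1·77 + 5·86 + 0·55 = 27 + 136 + 124 + 77 + 430 + 0 = 794; overall_A = 794/15 = 52.9333.
Version B weighted sum = 3·5 + 2·85 + 4·44 + 1·57 + 5·58 + 0·75 = 15 + 170 + 176 + 57 + 290 + 0 = 708; overall_B = 708/15 = 47.2000.
Difference = 52.9333 − 47.2000 = 5.7333 ≈ 5.7.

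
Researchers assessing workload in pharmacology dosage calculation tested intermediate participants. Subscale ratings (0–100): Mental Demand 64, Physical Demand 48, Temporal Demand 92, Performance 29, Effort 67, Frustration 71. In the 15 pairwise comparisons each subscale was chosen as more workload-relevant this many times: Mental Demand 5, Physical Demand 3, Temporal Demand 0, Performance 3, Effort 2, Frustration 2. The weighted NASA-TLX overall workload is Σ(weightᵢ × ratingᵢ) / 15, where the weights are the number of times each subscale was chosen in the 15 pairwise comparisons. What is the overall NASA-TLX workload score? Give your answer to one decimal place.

55.1

The tallies are the weights (they sum to 15).
Weighted sum = 5·64 + 3·48 + 0·92 + 3·29 + 2·67 + 2·71
            = 320 + 144 + 0 + 87 + 134 + 142 = 827.
Overall workload = 827 / 15 = 55.1333 ≈ 55.1.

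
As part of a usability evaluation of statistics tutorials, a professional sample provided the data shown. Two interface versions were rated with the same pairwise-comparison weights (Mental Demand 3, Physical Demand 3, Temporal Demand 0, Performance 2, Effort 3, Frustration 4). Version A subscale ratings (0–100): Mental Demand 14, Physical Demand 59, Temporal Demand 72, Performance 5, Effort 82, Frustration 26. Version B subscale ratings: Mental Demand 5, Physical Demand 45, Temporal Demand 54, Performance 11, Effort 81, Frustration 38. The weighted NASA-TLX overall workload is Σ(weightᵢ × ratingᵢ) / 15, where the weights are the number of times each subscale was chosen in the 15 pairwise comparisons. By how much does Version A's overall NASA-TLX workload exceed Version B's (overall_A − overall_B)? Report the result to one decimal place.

Version A weighted sum = 3·14 + 3·59 + 0·72 + 2·5 + 3·82 + 4·26 = 42 + 177 + 0 + 10 + 246 + 104 = 579; overall_A = 579/15 = 38.6000.
Version B weighted sum = 3·5 + 3·45 + 0·54 + 2·11 + 3·81 + 4·38 = 15 + 135 + 0 + 22 + 243 + 152 = 567; overall_B = 567/15 = 37.8000.
Difference = 38.6000 − 37.8000 = 0.8000 ≈ 0.8.

0.8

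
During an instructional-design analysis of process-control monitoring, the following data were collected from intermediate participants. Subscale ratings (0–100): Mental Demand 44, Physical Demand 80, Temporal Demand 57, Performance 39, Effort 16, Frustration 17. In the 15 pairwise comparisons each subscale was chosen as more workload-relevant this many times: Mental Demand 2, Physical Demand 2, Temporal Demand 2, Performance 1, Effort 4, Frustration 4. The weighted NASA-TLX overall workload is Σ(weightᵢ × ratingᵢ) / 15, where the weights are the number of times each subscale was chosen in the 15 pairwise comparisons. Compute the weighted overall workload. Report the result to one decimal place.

35.5

The tallies are the weights (they sum to 15).
Weighted sum = 2·44 + 2·80 + 2·57 + 1·39 + 4·16 + 4·17
            = 88 + 160 + 114 + 39 + 64 + 68 = 533.
Overall workload = 533 / 15 = 35.5333 ≈ 35.5.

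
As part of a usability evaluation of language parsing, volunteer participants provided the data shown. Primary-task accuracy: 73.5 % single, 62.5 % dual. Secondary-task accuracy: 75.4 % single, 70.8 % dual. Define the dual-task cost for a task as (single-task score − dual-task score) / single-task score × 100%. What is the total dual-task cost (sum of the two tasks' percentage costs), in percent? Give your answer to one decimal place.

Primary cost = (73.5 − 62.5) / 73.5 × 100% = 14.9660%.
Secondary cost = (75.4 − 70.8) / 75.4 × 100% = 6.1008%.
Total = 14.9660% + 6.1008% = 21.0668% ≈ 21.1%.

21.1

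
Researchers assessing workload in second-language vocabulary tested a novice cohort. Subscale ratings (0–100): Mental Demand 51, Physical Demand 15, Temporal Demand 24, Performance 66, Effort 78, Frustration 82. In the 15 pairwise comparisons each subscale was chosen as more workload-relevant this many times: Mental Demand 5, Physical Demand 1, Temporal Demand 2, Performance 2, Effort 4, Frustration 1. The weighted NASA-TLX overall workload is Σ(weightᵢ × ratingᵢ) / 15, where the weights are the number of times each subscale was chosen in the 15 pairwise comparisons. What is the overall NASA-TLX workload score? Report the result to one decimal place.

56.3

The tallies are the weights (they sum to 15).
Weighted sum = 5·51 + 1·15 + 2·24 + 2·66 + 4·78 + 1·82
            = 255 + 15 + 48 + 132 + 312 + 82 = 844.
Overall workload = 844 / 15 = 56.2667 ≈ 56.3.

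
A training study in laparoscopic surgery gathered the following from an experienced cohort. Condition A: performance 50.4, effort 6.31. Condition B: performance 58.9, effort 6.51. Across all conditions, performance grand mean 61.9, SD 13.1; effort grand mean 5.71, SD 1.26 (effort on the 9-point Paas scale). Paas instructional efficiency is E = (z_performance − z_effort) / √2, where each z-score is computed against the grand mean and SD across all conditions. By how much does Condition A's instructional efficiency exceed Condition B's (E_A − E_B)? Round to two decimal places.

-0.35

Condition A: z_P = (50.4 − 61.9)/13.1 = -0.8779; z_E = (6.31 − 5.71)/1.26 = 0.4762; E_A = (-0.8779 − 0.4762)/√2 = -0.9575.
Condition B: z_P = (58.9 − 61.9)/13.1 = -0.2290; z_E = (6.51 − 5.71)/1.26 = 0.6349; E_B = (-0.2290 − 0.6349)/√2 = -0.6109.
E_A − E_B = -0.9575 − (-0.6109) = -0.3466 ≈ -0.35.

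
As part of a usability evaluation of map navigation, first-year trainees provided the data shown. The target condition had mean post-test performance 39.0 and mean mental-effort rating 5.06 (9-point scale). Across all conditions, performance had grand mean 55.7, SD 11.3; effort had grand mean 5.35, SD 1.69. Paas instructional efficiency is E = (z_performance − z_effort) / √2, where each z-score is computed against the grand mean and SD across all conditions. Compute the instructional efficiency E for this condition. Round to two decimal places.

-0.92

z_performance = (39.0 − 55.7) / 11.3 = -16.7000 / 11.3 = -1.4779.
z_effort = (5.06 − 5.35) / 1.69 = -0.2900 / 1.69 = -0.1716.
z_P − z_E = -1.4779 − (-0.1716) = -1.3063.
E = -1.3063 / √2 = -1.3063 / 1.41421 = -0.9237 ≈ -0.92.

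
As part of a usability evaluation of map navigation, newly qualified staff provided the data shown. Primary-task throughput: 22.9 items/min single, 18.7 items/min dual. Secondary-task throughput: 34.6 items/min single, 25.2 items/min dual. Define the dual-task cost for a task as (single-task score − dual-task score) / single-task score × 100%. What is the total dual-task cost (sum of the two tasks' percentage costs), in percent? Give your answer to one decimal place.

45.5

Primary cost = (22.9 − 18.7) / 22.9 × 100% = 18.3406%.
Secondary cost = (34.6 − 25.2) / 34.6 × 100% = 27.1676%.
Total = 18.3406% + 27.1676% = 45.5082% ≈ 45.5%.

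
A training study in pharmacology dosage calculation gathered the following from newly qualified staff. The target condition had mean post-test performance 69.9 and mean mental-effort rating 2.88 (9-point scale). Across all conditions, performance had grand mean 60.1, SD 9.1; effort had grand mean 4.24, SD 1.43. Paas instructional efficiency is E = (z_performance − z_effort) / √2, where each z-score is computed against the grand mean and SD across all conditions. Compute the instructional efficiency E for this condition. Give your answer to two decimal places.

1.43

z_performance = (69.9 − 60.1) / 9.1 = 9.8000 / 9.1 = 1.0769.
z_effort = (2.88 − 4.24) / 1.43 = -1.3600 / 1.43 = -0.9510.
z_P − z_E = 1.0769 − (-0.9510) = 2.0279.
E = 2.0279 / √2 = 2.0279 / 1.41421 = 1.4339 ≈ 1.43.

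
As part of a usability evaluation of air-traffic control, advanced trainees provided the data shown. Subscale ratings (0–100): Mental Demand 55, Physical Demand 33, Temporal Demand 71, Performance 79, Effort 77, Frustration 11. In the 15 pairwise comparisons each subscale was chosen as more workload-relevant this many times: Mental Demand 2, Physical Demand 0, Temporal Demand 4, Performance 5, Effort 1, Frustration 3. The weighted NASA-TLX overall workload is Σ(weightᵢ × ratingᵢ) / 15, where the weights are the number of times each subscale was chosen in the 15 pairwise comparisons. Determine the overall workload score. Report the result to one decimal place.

59.9

The tallies are the weights (they sum to 15).
Weighted sum = 2·55 + 0·33 + 4·71 + 5·79 + 1·77 + 3·11
            = 110 + 0 + 284 + 395 + 77 + 33 = 899.
Overall workload = 899 / 15 = 59.9333 ≈ 59.9.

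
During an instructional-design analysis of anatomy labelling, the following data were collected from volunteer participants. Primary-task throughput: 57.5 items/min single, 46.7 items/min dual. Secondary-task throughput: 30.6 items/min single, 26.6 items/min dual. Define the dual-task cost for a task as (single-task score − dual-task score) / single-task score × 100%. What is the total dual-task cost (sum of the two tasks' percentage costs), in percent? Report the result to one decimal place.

Primary cost = (57.5 − 46.7) / 57.5 × 100% = 18.7826%.
Secondary cost = (30.6 − 26.6) / 30.6 × 100% = 13.0719%.
Total = 18.7826% + 13.0719% = 31.8545% ≈ 31.9%.

31.9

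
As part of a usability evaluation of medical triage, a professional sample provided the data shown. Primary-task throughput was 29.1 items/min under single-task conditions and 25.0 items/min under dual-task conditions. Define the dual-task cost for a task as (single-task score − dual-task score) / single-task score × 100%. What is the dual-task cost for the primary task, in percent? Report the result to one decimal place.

Cost = (29.1 − 25.0) / 29.1 × 100%
     = 4.1000 / 29.1 × 100% = 14.0893%.
≈ 14.1%.

14.1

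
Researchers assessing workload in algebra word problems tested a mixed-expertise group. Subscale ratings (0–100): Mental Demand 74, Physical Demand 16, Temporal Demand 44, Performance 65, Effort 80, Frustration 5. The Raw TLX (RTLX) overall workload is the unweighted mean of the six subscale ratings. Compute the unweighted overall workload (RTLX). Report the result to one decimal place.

Sum of ratings = 74 + 16 + 44 + 65 + 80 + 5 = 284.
RTLX = 284 / 6 = 47.3333 ≈ 47.3.

47.3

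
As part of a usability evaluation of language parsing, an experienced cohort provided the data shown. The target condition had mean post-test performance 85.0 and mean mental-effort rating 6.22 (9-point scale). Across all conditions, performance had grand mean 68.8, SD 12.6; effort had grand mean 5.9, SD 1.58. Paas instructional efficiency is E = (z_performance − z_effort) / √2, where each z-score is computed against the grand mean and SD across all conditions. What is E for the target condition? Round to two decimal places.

z_performance = (85.0 − 68.8) / 12.6 = 16.2000 / 12.6 = 1.2857.
z_effort = (6.22 − 5.9) / 1.58 = 0.3200 / 1.58 = 0.2025.
z_P − z_E = 1.2857 − 0.2025 = 1.0832.
E = 1.0832 / √2 = 1.0832 / 1.41421 = 0.7659 ≈ 0.77.

0.77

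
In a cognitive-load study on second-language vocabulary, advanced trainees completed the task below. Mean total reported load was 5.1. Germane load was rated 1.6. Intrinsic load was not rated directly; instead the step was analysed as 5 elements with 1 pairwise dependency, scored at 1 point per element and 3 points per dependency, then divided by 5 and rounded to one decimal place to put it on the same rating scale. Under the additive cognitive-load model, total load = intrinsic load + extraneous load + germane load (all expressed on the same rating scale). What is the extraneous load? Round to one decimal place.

Intrinsic (element-interactivity): (5 × 1 + 1 × 3) / 5 = 8 / 5 = 1.6000 → 1.6.
extraneous load = total − intrinsic − germane
             = 5.1 − 1.6 − 1.6 = 1.9.

1.9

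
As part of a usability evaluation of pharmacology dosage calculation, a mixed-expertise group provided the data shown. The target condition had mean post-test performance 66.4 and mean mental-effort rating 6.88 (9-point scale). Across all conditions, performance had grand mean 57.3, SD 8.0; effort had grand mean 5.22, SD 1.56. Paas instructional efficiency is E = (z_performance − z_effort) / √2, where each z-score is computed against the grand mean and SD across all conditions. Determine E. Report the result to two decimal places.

z_performance = (66.4 − 57.3) / 8.0 = 9.1000 / 8.0 = 1.1375.
z_effort = (6.88 − 5.22) / 1.56 = 1.6600 / 1.56 = 1.0641.
z_P − z_E = 1.1375 − 1.0641 = 0.0734.
E = 0.0734 / √2 = 0.0734 / 1.41421 = 0.0519 ≈ 0.05.

0.05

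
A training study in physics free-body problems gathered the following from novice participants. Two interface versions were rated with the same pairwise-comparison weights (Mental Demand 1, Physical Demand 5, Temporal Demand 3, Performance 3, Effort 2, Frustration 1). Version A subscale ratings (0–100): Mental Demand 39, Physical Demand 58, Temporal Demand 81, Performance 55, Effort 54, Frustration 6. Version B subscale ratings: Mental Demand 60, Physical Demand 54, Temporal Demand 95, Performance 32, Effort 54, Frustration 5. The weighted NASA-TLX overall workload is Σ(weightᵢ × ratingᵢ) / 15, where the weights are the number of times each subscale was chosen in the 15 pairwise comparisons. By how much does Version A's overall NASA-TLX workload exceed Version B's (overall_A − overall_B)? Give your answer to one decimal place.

Version A weighted sum = 1·39 + 5·58 + 3·81 + 3·55 + 2·54 + 1·6 = 39 + 290 + 243 + 165 + 108 + 6 = 851; overall_A = 851/15 = 56.7333.
Version B weighted sum = 1·60 + 5·54 + 3·95 + 3·32 + 2·54 + 1·5 = 60 + 270 + 285 + 96 + 108 + 5 = 824; overall_B = 824/15 = 54.9333.
Difference = 56.7333 − 54.9333 = 1.8000 ≈ 1.8.

1.8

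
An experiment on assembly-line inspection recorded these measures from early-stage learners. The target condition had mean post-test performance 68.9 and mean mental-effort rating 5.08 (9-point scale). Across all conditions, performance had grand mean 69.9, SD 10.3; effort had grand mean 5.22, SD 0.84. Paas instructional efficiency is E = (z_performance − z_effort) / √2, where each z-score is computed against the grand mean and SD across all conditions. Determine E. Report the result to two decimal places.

0.05

z_performance = (68.9 − 69.9) / 10.3 = -1.0000 / 10.3 = -0.0971.
z_effort = (5.08 − 5.22) / 0.84 = -0.1400 / 0.84 = -0.1667.
z_P − z_E = -0.0971 − (-0.1667) = 0.0696.
E = 0.0696 / √2 = 0.0696 / 1.41421 = 0.0492 ≈ 0.05.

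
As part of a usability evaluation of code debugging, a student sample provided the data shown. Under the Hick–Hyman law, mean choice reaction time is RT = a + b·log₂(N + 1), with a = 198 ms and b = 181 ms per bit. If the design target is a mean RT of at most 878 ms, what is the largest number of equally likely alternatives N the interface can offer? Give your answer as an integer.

12

Set 198 + 181·log₂(N + 1) ≤ 878.
log₂(N + 1) ≤ (878 − 198) / 181 = 3.7569.
N + 1 ≤ 2^3.7569 = 13.5188.
N ≤ 12.5188, so the largest integer N is 12.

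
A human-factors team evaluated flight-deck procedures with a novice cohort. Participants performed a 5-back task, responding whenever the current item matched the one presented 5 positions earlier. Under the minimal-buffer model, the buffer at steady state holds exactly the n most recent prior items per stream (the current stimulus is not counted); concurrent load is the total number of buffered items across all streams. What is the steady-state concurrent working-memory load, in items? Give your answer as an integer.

The buffer holds the 5 most recent prior items.
Steady-state concurrent load = 5 items.

5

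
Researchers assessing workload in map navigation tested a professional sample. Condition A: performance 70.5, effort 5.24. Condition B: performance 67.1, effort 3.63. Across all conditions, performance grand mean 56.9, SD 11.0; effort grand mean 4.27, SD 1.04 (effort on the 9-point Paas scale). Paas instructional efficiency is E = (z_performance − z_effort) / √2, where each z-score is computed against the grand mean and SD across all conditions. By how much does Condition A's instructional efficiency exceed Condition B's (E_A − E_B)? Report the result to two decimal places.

Condition A: z_P = (70.5 − 56.9)/11.0 = 1.2364; z_E = (5.24 − 4.27)/1.04 = 0.9327; E_A = (1.2364 − 0.9327)/√2 = 0.2147.
Condition B: z_P = (67.1 − 56.9)/11.0 = 0.9273; z_E = (3.63 − 4.27)/1.04 = -0.6154; E_B = (0.9273 − (-0.6154))/√2 = 1.0909.
E_A − E_B = 0.2147 − 1.0909 = -0.8762 ≈ -0.88.

-0.88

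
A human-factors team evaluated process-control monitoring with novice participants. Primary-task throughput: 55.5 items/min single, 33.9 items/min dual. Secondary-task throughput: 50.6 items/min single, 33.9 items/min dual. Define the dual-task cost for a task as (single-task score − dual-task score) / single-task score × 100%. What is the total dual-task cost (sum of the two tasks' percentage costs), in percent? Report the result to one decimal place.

Primary cost = (55.5 − 33.9) / 55.5 × 100% = 38.9189%.
Secondary cost = (50.6 − 33.9) / 50.6 × 100% = 33.0040%.
Total = 38.9189% + 33.0040% = 71.9229% ≈ 71.9%.

71.9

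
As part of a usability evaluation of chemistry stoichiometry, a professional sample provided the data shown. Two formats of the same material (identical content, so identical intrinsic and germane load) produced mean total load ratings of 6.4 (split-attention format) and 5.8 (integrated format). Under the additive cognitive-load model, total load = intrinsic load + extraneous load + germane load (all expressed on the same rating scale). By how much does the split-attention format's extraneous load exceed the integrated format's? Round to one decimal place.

Intrinsic and germane load are equal across formats, so the difference in total load equals the difference in extraneous load.
Extraneous-load difference = 6.4 − 5.8 = 0.6.

0.6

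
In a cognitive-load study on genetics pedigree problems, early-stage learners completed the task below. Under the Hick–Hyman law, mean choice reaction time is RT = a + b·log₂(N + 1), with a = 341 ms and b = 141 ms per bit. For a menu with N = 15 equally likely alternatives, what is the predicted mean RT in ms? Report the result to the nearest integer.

log₂(15 + 1) = log₂(16) = 4.0000.
RT = 341 + 141 × 4.0000 = 341 + 564.0000 = 905.0000 ms.
≈ 905 ms.

905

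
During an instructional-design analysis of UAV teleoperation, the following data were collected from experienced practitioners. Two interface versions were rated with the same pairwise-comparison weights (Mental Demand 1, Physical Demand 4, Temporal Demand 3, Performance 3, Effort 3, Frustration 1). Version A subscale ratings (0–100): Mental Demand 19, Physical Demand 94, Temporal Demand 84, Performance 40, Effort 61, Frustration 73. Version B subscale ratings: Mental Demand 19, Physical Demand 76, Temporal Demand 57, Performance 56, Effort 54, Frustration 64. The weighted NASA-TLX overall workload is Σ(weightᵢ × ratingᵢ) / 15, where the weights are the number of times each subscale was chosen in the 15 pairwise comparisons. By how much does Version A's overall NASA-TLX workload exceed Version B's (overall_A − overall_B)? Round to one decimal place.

9.0

Version A weighted sum = 1·19 + 4·94 + 3·84 + 3·40 + 3·61 + 1·73 = 19 + 376 + 252 + 120 + 183 + 73 = 1023; overall_A = 1023/15 = 68.2000.
Version B weighted sum = 1·19 + 4·76 + 3·57 + 3·56 + 3·54 + 1·64 = 19 + 304 + 171 + 168 + 162 + 64 = 888; overall_B = 888/15 = 59.2000.
Difference = 68.2000 − 59.2000 = 9.0000 ≈ 9.0.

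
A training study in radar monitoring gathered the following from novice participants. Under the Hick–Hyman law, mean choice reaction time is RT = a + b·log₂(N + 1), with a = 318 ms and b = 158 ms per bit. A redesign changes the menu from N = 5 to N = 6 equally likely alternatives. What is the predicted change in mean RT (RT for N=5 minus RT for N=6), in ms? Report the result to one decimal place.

-35.1

RT(5) = 318 + 158·log₂(6) = 318 + 158·2.5850 = 726.4300 ms.
RT(6) = 318 + 158·log₂(7) = 318 + 158·2.8074 = 761.5692 ms.
Difference = 726.4300 − 761.5692 = -35.1392 ≈ -35.1 ms.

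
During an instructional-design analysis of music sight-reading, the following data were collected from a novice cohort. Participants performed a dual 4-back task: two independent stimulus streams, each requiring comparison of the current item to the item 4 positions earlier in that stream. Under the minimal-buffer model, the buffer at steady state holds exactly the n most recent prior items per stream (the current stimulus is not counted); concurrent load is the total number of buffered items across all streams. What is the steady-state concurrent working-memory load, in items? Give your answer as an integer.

8

Each stream's buffer holds its 4 most recent prior items.
Two independent streams: 2 × 4 = 8 buffered items at steady state.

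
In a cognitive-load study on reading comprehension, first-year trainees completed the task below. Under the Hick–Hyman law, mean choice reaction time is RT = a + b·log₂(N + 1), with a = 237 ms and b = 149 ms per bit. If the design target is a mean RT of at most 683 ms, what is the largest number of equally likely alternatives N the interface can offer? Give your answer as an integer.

Set 237 + 149·log₂(N + 1) ≤ 683.
log₂(N + 1) ≤ (683 − 237) / 149 = 2.9933.
N + 1 ≤ 2^2.9933 = 7.9629.
N ≤ 6.9629, so the largest integer N is 6.

6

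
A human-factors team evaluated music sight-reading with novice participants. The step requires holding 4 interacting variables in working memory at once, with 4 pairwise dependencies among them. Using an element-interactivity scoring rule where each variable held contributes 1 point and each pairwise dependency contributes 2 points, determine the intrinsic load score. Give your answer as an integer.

Element contribution: 4 × 1 = 4.
Interaction contribution: 4 × 2 = 8.
Intrinsic load = 4 + 8 = 12.

12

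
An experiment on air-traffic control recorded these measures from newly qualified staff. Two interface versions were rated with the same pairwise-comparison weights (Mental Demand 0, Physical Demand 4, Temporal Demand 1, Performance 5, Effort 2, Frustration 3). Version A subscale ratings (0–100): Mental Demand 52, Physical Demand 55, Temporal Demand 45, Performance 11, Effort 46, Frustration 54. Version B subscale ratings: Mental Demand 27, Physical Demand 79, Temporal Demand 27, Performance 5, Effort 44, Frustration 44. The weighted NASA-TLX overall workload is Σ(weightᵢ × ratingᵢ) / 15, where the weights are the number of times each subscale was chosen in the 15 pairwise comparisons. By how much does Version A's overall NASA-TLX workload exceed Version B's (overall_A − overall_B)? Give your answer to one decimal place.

Version A weighted sum = 0·52 + 4·55 + 1·45 + 5·11 + 2·46 + 3·54 = 0 + 220 + 45 + 55 + 92 + 162 = 574; overall_A = 574/15 = 38.2667.
Version B weighted sum = 0·27 + 4·79 + 1·27 + 5·5 + 2·44 + 3·44 = 0 + 316 + 27 + 25 + 88 + 132 = 588; overall_B = 588/15 = 39.2000.
Difference = 38.2667 − 39.2000 = -0.9333 ≈ -0.9.

-0.9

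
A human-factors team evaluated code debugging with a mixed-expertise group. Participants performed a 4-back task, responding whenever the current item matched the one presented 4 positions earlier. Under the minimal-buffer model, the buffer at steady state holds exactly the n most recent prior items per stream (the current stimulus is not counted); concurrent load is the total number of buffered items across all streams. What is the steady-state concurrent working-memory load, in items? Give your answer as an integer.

4

The buffer holds the 4 most recent prior items.
Steady-state concurrent load = 4 items.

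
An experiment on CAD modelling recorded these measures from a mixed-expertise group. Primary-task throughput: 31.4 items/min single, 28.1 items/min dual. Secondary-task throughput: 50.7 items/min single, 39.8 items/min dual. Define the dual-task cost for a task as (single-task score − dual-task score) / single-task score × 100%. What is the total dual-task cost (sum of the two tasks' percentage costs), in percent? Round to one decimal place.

32.0

Primary cost = (31.4 − 28.1) / 31.4 × 100% = 10.5096%.
Secondary cost = (50.7 − 39.8) / 50.7 × 100% = 21.4990%.
Total = 10.5096% + 21.4990% = 32.0086% ≈ 32.0%.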